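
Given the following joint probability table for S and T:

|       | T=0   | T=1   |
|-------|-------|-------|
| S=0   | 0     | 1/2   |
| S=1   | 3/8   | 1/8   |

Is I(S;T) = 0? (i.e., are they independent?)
Marginal P(S) (row sums):
  P(S=0) = 0 + 1/2 = 1/2
  P(S=1) = 3/8 + 1/8 = 1/2
Marginal P(T) (column sums):
  P(T=0) = 0 + 3/8 = 3/8
  P(T=1) = 1/2 + 1/8 = 5/8

S and T are independent iff P(S=i,T=j) = P(S=i)·P(T=j) for every cell.
  P(S=0)·P(T=0) = 1/2 × 3/8 = 3/16, but P(S=0,T=0) = 0 ✗

No, S and T are not independent. Quantitatively, I(S;T) > 0:

H(S) = -[(1/2)·log₂(1/2) + (1/2)·log₂(1/2)]
  = 0.5000 + 0.5000
  = 1.0000 bits
H(T) = -[(3/8)·log₂(3/8) + (5/8)·log₂(5/8)]
  = 0.5306 + 0.4238
  = 0.9544 bits
H(S,T) = -[(1/2)·log₂(1/2) + (3/8)·log₂(3/8) + (1/8)·log₂(1/8)]
  = 0.5000 + 0.5306 + 0.3750
  = 1.4056 bits
I(S;T) = H(S) + H(T) - H(S,T) = 1.0000 + 0.9544 - 1.4056 = 0.5488 bits > 0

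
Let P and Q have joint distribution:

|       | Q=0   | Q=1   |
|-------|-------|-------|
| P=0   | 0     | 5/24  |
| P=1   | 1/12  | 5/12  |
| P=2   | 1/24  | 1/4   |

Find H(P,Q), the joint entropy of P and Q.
H(P,Q) = -Σ P(P,Q) log₂ P(P,Q), summed over the non-zero cells:
H(P,Q) = -[(5/24)·log₂(5/24) + (1/12)·log₂(1/12) + (5/12)·log₂(5/12) + (1/24)·log₂(1/24) + (1/4)·log₂(1/4)]
  = 0.4715 + 0.2987 + 0.5263 + 0.1910 + 0.5000
  = 1.9875 bits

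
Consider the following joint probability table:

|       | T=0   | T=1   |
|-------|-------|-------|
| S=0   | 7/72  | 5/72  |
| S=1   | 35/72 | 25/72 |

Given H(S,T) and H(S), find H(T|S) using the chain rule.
From the chain rule: H(S,T) = H(S) + H(T|S)
Therefore: H(T|S) = H(S,T) - H(S)

H(S,T) = -[(7/72)·log₂(7/72) + (5/72)·log₂(5/72) + (35/72)·log₂(35/72) + (25/72)·log₂(25/72)]
  = 0.3269 + 0.2672 + 0.5059 + 0.5299
  = 1.6299 bits
Marginal P(S) (row sums):
  P(S=0) = 7/72 + 5/72 = 1/6
  P(S=1) = 35/72 + 25/72 = 5/6
H(S) = -[(1/6)·log₂(1/6) + (5/6)·log₂(5/6)]
  = 0.4308 + 0.2192
  = 0.6500 bits

H(T|S) = 1.6299 - 0.6500 = 0.9799 bits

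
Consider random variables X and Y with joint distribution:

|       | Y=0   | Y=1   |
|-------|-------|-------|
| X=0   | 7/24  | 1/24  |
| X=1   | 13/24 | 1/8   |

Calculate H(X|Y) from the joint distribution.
Marginal P(Y) (column sums):
  P(Y=0) = 7/24 + 13/24 = 5/6
  P(Y=1) = 1/24 + 1/8 = 1/6

H(X|Y) = -Σ P(X,Y)·log₂ P(X|Y), where P(X|Y) = P(X,Y) / P(Y)
  (X=0,Y=0): P(X|Y) = (7/24)/(5/6) = 7/20;  -(7/24)·log₂(7/20) = 0.4418
  (X=0,Y=1): P(X|Y) = (1/24)/(1/6) = 1/4;  -(1/24)·log₂(1/4) = 0.0833
  (X=1,Y=0): P(X|Y) = (13/24)/(5/6) = 13/20;  -(13/24)·log₂(13/20) = 0.3366
  (X=1,Y=1): P(X|Y) = (1/8)/(1/6) = 3/4;  -(1/8)·log₂(3/4) = 0.0519
H(X|Y) = 0.4418 + 0.0833 + 0.3366 + 0.0519
  = 0.9136 bits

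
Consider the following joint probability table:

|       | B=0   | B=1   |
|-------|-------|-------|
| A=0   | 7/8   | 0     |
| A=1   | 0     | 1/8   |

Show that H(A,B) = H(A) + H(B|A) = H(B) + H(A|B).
Marginal P(A) (row sums):
  P(A=0) = 7/8 + 0 = 7/8
  P(A=1) = 0 + 1/8 = 1/8
Marginal P(B) (column sums):
  P(B=0) = 7/8 + 0 = 7/8
  P(B=1) = 0 + 1/8 = 1/8

Decomposition 1: H(A) + H(B|A)
H(A) = -[(7/8)·log₂(7/8) + (1/8)·log₂(1/8)]
  = 0.1686 + 0.3750
  = 0.5436 bits
H(B|A) = -Σ P(A,B)·log₂ P(B|A), where P(B|A) = P(A,B) / P(A)
  (cells with P(A,B) = 0 contribute 0)
  (A=0,B=0): P(B|A) = (7/8)/(7/8) = 1;  -(7/8)·log₂(1) = 0.0000
  (A=1,B=1): P(B|A) = (1/8)/(1/8) = 1;  -(1/8)·log₂(1) = 0.0000
H(B|A) = 0.0000 + 0.0000
  = 0.0000 bits
H(A) + H(B|A) = 0.5436 + 0.0000 = 0.5436 bits

Decomposition 2: H(B) + H(A|B)
H(B) = -[(7/8)·log₂(7/8) + (1/8)·log₂(1/8)]
  = 0.1686 + 0.3750
  = 0.5436 bits
H(A|B) = -Σ P(A,B)·log₂ P(A|B), where P(A|B) = P(A,B) / P(B)
  (cells with P(A,B) = 0 contribute 0)
  (A=0,B=0): P(A|B) = (7/8)/(7/8) = 1;  -(7/8)·log₂(1) = 0.0000
  (A=1,B=1): P(A|B) = (1/8)/(1/8) = 1;  -(1/8)·log₂(1) = 0.0000
H(A|B) = 0.0000 + 0.0000
  = 0.0000 bits
H(B) + H(A|B) = 0.5436 + 0.0000 = 0.5436 bits

Direct computation of the joint entropy:
H(A,B) = -[(7/8)·log₂(7/8) + (1/8)·log₂(1/8)]
  = 0.1686 + 0.3750
  = 0.5436 bits

All three agree: H(A,B) = 0.5436 bits ✓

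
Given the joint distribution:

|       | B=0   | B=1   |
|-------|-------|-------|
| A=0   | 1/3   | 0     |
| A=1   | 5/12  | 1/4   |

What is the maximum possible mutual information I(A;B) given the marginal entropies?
The upper bound on mutual information is I(A;B) ≤ min(H(A), H(B)).

Marginal P(A) (row sums):
  P(A=0) = 1/3 + 0 = 1/3
  P(A=1) = 5/12 + 1/4 = 2/3
Marginal P(B) (column sums):
  P(B=0) = 1/3 + 5/12 = 3/4
  P(B=1) = 0 + 1/4 = 1/4

H(A) = -[(1/3)·log₂(1/3) + (2/3)·log₂(2/3)]
  = 0.5283 + 0.3900
  = 0.9183 bits
H(B) = -[(3/4)·log₂(3/4) + (1/4)·log₂(1/4)]
  = 0.3113 + 0.5000
  = 0.8113 bits

Maximum possible I(A;B) = min(0.9183, 0.8113) = 0.8113 bits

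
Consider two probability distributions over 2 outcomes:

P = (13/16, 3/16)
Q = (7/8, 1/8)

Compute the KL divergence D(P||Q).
D(P||Q) = Σ P(i) log₂(P(i)/Q(i))
  i=0: (13/16) × log₂((13/16)/(7/8)) = (13/16) × log₂(13/14) = -0.0869
  i=1: (3/16) × log₂((3/16)/(1/8)) = (3/16) × log₂(3/2) = 0.1097
D(P||Q) = -0.0869 + 0.1097
  = 0.0228 bits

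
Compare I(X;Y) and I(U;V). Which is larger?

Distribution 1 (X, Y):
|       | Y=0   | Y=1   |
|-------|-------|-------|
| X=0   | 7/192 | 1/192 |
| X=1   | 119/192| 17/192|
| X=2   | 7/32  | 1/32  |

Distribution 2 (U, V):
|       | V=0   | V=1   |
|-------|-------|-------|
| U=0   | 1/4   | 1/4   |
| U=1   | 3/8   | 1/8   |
Distribution 1 (X, Y):
Marginal P(X) (row sums):
  P(X=0) = 7/192 + 1/192 = 1/24
  P(X=1) = 119/192 + 17/192 = 17/24
  P(X=2) = 7/32 + 1/32 = 1/4
Marginal P(Y) (column sums):
  P(Y=0) = 7/192 + 119/192 + 7/32 = 7/8
  P(Y=1) = 1/192 + 17/192 + 1/32 = 1/8

H(X) = -[(1/24)·log₂(1/24) + (17/24)·log₂(17/24) + (1/4)·log₂(1/4)]
  = 0.1910 + 0.3524 + 0.5000
  = 1.0434 bits
H(Y) = -[(7/8)·log₂(7/8) + (1/8)·log₂(1/8)]
  = 0.1686 + 0.3750
  = 0.5436 bits
H(X,Y) = -[(7/192)·log₂(7/192) + (1/192)·log₂(1/192) + (119/192)·log₂(119/192) + (17/192)·log₂(17/192) + (7/32)·log₂(7/32) + (1/32)·log₂(1/32)]
  = 0.1742 + 0.0395 + 0.4277 + 0.3097 + 0.4796 + 0.1563
  = 1.5870 bits

I(X;Y) = H(X) + H(Y) - H(X,Y)
  = 1.0434 + 0.5436 - 1.5870
  = 0.0000 bits

Distribution 2 (U, V):
Marginal P(U) (row sums):
  P(U=0) = 1/4 + 1/4 = 1/2
  P(U=1) = 3/8 + 1/8 = 1/2
Marginal P(V) (column sums):
  P(V=0) = 1/4 + 3/8 = 5/8
  P(V=1) = 1/4 + 1/8 = 3/8

H(U) = -[(1/2)·log₂(1/2) + (1/2)·log₂(1/2)]
  = 0.5000 + 0.5000
  = 1.0000 bits
H(V) = -[(5/8)·log₂(5/8) + (3/8)·log₂(3/8)]
  = 0.4238 + 0.5306
  = 0.9544 bits
H(U,V) = -[(1/4)·log₂(1/4) + (1/4)·log₂(1/4) + (3/8)·log₂(3/8) + (1/8)·log₂(1/8)]
  = 0.5000 + 0.5000 + 0.5306 + 0.3750
  = 1.9056 bits

I(U;V) = H(U) + H(V) - H(U,V)
  = 1.0000 + 0.9544 - 1.9056
  = 0.0488 bits

I(U;V) = 0.0488 bits > I(X;Y) = 0.0000 bits, so (U, V) has the higher mutual information (stronger dependence).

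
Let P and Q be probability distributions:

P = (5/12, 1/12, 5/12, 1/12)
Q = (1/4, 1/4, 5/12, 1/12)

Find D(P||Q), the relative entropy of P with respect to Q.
D(P||Q) = Σ P(i) log₂(P(i)/Q(i))
  i=0: (5/12) × log₂((5/12)/(1/4)) = (5/12) × log₂(5/3) = 0.3071
  i=1: (1/12) × log₂((1/12)/(1/4)) = (1/12) × log₂(1/3) = -0.1321
  i=2: (5/12) × log₂((5/12)/(5/12)) = (5/12) × log₂(1) = 0.0000
  i=3: (1/12) × log₂((1/12)/(1/12)) = (1/12) × log₂(1) = 0.0000
D(P||Q) = 0.3071 - 0.1321 + 0.0000 + 0.0000
  = 0.1750 bits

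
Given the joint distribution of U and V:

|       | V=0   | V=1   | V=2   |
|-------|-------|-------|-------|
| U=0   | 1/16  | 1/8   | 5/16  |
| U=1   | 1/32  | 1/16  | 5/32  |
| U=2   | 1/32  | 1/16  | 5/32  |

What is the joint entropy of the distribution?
H(U,V) = -Σ P(U,V) log₂ P(U,V), summed over the non-zero cells:
H(U,V) = -[(1/16)·log₂(1/16) + (1/8)·log₂(1/8) + (5/16)·log₂(5/16) + (1/32)·log₂(1/32) + (1/16)·log₂(1/16) + (5/32)·log₂(5/32) + (1/32)·log₂(1/32) + (1/16)·log₂(1/16) + (5/32)·log₂(5/32)]
  = 0.2500 + 0.3750 + 0.5244 + 0.1563 + 0.2500 + 0.4184 + 0.1563 + 0.2500 + 0.4184
  = 2.7988 bits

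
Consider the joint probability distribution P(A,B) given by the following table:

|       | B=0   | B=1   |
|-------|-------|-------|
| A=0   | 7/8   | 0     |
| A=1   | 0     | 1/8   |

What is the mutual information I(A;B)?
Marginal P(A) (row sums):
  P(A=0) = 7/8 + 0 = 7/8
  P(A=1) = 0 + 1/8 = 1/8
Marginal P(B) (column sums):
  P(B=0) = 7/8 + 0 = 7/8
  P(B=1) = 0 + 1/8 = 1/8

H(A) = -[(7/8)·log₂(7/8) + (1/8)·log₂(1/8)]
  = 0.1686 + 0.3750
  = 0.5436 bits
H(B) = -[(7/8)·log₂(7/8) + (1/8)·log₂(1/8)]
  = 0.1686 + 0.3750
  = 0.5436 bits
H(A,B) = -[(7/8)·log₂(7/8) + (1/8)·log₂(1/8)]
  = 0.1686 + 0.3750
  = 0.5436 bits

I(A;B) = H(A) + H(B) - H(A,B)
  = 0.5436 + 0.5436 - 0.5436
  = 0.5436 bits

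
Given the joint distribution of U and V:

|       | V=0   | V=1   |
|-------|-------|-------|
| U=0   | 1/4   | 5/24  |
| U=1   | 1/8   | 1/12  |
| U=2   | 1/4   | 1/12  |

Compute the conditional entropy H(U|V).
Marginal P(V) (column sums):
  P(V=0) = 1/4 + 1/8 + 1/4 = 5/8
  P(V=1) = 5/24 + 1/12 + 1/12 = 3/8

H(U|V) = -Σ P(U,V)·log₂ P(U|V), where P(U|V) = P(U,V) / P(V)
  (U=0,V=0): P(U|V) = (1/4)/(5/8) = 2/5;  -(1/4)·log₂(2/5) = 0.3305
  (U=0,V=1): P(U|V) = (5/24)/(3/8) = 5/9;  -(5/24)·log₂(5/9) = 0.1767
  (U=1,V=0): P(U|V) = (1/8)/(5/8) = 1/5;  -(1/8)·log₂(1/5) = 0.2902
  (U=1,V=1): P(U|V) = (1/12)/(3/8) = 2/9;  -(1/12)·log₂(2/9) = 0.1808
  (U=2,V=0): P(U|V) = (1/4)/(5/8) = 2/5;  -(1/4)·log₂(2/5) = 0.3305
  (U=2,V=1): P(U|V) = (1/12)/(3/8) = 2/9;  -(1/12)·log₂(2/9) = 0.1808
H(U|V) = 0.3305 + 0.1767 + 0.2902 + 0.1808 + 0.3305 + 0.1808
  = 1.4895 bits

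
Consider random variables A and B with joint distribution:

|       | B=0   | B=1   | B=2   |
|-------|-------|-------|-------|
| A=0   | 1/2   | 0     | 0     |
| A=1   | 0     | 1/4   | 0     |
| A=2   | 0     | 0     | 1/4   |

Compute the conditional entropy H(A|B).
Marginal P(B) (column sums):
  P(B=0) = 1/2 + 0 + 0 = 1/2
  P(B=1) = 0 + 1/4 + 0 = 1/4
  P(B=2) = 0 + 0 + 1/4 = 1/4

H(A|B) = -Σ P(A,B)·log₂ P(A|B), where P(A|B) = P(A,B) / P(B)
  (cells with P(A,B) = 0 contribute 0)
  (A=0,B=0): P(A|B) = (1/2)/(1/2) = 1;  -(1/2)·log₂(1) = 0.0000
  (A=1,B=1): P(A|B) = (1/4)/(1/4) = 1;  -(1/4)·log₂(1) = 0.0000
  (A=2,B=2): P(A|B) = (1/4)/(1/4) = 1;  -(1/4)·log₂(1) = 0.0000
H(A|B) = 0.0000 + 0.0000 + 0.0000
  = 0.0000 bits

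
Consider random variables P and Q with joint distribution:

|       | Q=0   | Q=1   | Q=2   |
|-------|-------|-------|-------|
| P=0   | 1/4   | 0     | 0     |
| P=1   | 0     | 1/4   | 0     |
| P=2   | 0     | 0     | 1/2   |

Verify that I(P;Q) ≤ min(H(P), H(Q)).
Marginal P(P) (row sums):
  P(P=0) = 1/4 + 0 + 0 = 1/4
  P(P=1) = 0 + 1/4 + 0 = 1/4
  P(P=2) = 0 + 0 + 1/2 = 1/2
Marginal P(Q) (column sums):
  P(Q=0) = 1/4 + 0 + 0 = 1/4
  P(Q=1) = 0 + 1/4 + 0 = 1/4
  P(Q=2) = 0 + 0 + 1/2 = 1/2

H(P) = -[(1/4)·log₂(1/4) + (1/4)·log₂(1/4) + (1/2)·log₂(1/2)]
  = 0.5000 + 0.5000 + 0.5000
  = 1.5000 bits
H(Q) = -[(1/4)·log₂(1/4) + (1/4)·log₂(1/4) + (1/2)·log₂(1/2)]
  = 0.5000 + 0.5000 + 0.5000
  = 1.5000 bits
H(P,Q) = -[(1/4)·log₂(1/4) + (1/4)·log₂(1/4) + (1/2)·log₂(1/2)]
  = 0.5000 + 0.5000 + 0.5000
  = 1.5000 bits

I(P;Q) = H(P) + H(Q) - H(P,Q)
  = 1.5000 + 1.5000 - 1.5000
  = 1.5000 bits

min(H(P), H(Q)) = min(1.5000, 1.5000) = 1.5000 bits
Since 1.5000 ≤ 1.5000, the bound is satisfied ✓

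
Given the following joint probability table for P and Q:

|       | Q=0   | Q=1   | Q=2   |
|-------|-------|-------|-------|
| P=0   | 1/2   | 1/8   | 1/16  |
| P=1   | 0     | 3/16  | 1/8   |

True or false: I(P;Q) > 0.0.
Marginal P(P) (row sums):
  P(P=0) = 1/2 + 1/8 + 1/16 = 11/16
  P(P=1) = 0 + 3/16 + 1/8 = 5/16
Marginal P(Q) (column sums):
  P(Q=0) = 1/2 + 0 = 1/2
  P(Q=1) = 1/8 + 3/16 = 5/16
  P(Q=2) = 1/16 + 1/8 = 3/16

H(P) = -[(11/16)·log₂(11/16) + (5/16)·log₂(5/16)]
  = 0.3716 + 0.5244
  = 0.8960 bits
H(Q) = -[(1/2)·log₂(1/2) + (5/16)·log₂(5/16) + (3/16)·log₂(3/16)]
  = 0.5000 + 0.5244 + 0.4528
  = 1.4772 bits
H(P,Q) = -[(1/2)·log₂(1/2) + (1/8)·log₂(1/8) + (1/16)·log₂(1/16) + (3/16)·log₂(3/16) + (1/8)·log₂(1/8)]
  = 0.5000 + 0.3750 + 0.2500 + 0.4528 + 0.3750
  = 1.9528 bits

I(P;Q) = H(P) + H(Q) - H(P,Q)
  = 0.8960 + 1.4772 - 1.9528
  = 0.4204 bits

True. I(P;Q) = 0.4204 bits, which is > 0.0 bits.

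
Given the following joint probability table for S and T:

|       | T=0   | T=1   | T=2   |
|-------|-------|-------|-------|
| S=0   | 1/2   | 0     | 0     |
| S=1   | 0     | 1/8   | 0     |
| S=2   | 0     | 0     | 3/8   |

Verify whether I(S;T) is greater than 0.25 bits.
Marginal P(S) (row sums):
  P(S=0) = 1/2 + 0 + 0 = 1/2
  P(S=1) = 0 + 1/8 + 0 = 1/8
  P(S=2) = 0 + 0 + 3/8 = 3/8
Marginal P(T) (column sums):
  P(T=0) = 1/2 + 0 + 0 = 1/2
  P(T=1) = 0 + 1/8 + 0 = 1/8
  P(T=2) = 0 + 0 + 3/8 = 3/8

H(S) = -[(1/2)·log₂(1/2) + (1/8)·log₂(1/8) + (3/8)·log₂(3/8)]
  = 0.5000 + 0.3750 + 0.5306
  = 1.4056 bits
H(T) = -[(1/2)·log₂(1/2) + (1/8)·log₂(1/8) + (3/8)·log₂(3/8)]
  = 0.5000 + 0.3750 + 0.5306
  = 1.4056 bits
H(S,T) = -[(1/2)·log₂(1/2) + (1/8)·log₂(1/8) + (3/8)·log₂(3/8)]
  = 0.5000 + 0.3750 + 0.5306
  = 1.4056 bits

I(S;T) = H(S) + H(T) - H(S,T)
  = 1.4056 + 1.4056 - 1.4056
  = 1.4056 bits

Yes. I(S;T) = 1.4056 bits, which is > 0.25 bits.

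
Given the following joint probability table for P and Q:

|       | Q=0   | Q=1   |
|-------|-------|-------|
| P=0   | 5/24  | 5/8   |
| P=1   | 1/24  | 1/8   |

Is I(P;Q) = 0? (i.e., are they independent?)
Marginal P(P) (row sums):
  P(P=0) = 5/24 + 5/8 = 5/6
  P(P=1) = 1/24 + 1/8 = 1/6
Marginal P(Q) (column sums):
  P(Q=0) = 5/24 + 1/24 = 1/4
  P(Q=1) = 5/8 + 1/8 = 3/4

P and Q are independent iff P(P=i,Q=j) = P(P=i)·P(Q=j) for every cell.
  P(P=0)·P(Q=0) = 5/6 × 1/4 = 5/24 = P(P=0,Q=0) ✓
  P(P=0)·P(Q=1) = 5/6 × 3/4 = 5/8 = P(P=0,Q=1) ✓
  P(P=1)·P(Q=0) = 1/6 × 1/4 = 1/24 = P(P=1,Q=0) ✓
  P(P=1)·P(Q=1) = 1/6 × 3/4 = 1/8 = P(P=1,Q=1) ✓

Yes, P and Q are independent: every cell factors, so I(P;Q) = 0 bits.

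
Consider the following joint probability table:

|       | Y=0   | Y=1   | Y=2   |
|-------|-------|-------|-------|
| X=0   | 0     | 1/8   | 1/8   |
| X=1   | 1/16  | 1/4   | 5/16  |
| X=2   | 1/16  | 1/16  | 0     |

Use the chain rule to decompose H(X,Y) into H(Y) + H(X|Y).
By the chain rule: H(X,Y) = H(Y) + H(X|Y)

Marginal P(Y) (column sums):
  P(Y=0) = 0 + 1/16 + 1/16 = 1/8
  P(Y=1) = 1/8 + 1/4 + 1/16 = 7/16
  P(Y=2) = 1/8 + 5/16 + 0 = 7/16
H(Y) = -[(1/8)·log₂(1/8) + (7/16)·log₂(7/16) + (7/16)·log₂(7/16)]
  = 0.3750 + 0.5218 + 0.5218
  = 1.4186 bits
H(X|Y) = -Σ P(X,Y)·log₂ P(X|Y), where P(X|Y) = P(X,Y) / P(Y)
  (cells with P(X,Y) = 0 contribute 0)
  (X=0,Y=1): P(X|Y) = (1/8)/(7/16) = 2/7;  -(1/8)·log₂(2/7) = 0.2259
  (X=0,Y=2): P(X|Y) = (1/8)/(7/16) = 2/7;  -(1/8)·log₂(2/7) = 0.2259
  (X=1,Y=0): P(X|Y) = (1/16)/(1/8) = 1/2;  -(1/16)·log₂(1/2) = 0.0625
  (X=1,Y=1): P(X|Y) = (1/4)/(7/16) = 4/7;  -(1/4)·log₂(4/7) = 0.2018
  (X=1,Y=2): P(X|Y) = (5/16)/(7/16) = 5/7;  -(5/16)·log₂(5/7) = 0.1517
  (X=2,Y=0): P(X|Y) = (1/16)/(1/8) = 1/2;  -(1/16)·log₂(1/2) = 0.0625
  (X=2,Y=1): P(X|Y) = (1/16)/(7/16) = 1/7;  -(1/16)·log₂(1/7) = 0.1755
H(X|Y) = 0.2259 + 0.2259 + 0.0625 + 0.2018 + 0.1517 + 0.0625 + 0.1755
  = 1.1058 bits

H(X,Y) = H(Y) + H(X|Y) = 1.4186 + 1.1058 = 2.5244 bits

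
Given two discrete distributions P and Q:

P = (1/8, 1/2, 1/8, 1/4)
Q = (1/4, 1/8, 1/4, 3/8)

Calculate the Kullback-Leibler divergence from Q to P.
D(P||Q) = Σ P(i) log₂(P(i)/Q(i))
  i=0: (1/8) × log₂((1/8)/(1/4)) = (1/8) × log₂(1/2) = -0.1250
  i=1: (1/2) × log₂((1/2)/(1/8)) = (1/2) × log₂(4) = 1.0000
  i=2: (1/8) × log₂((1/8)/(1/4)) = (1/8) × log₂(1/2) = -0.1250
  i=3: (1/4) × log₂((1/4)/(3/8)) = (1/4) × log₂(2/3) = -0.1462
D(P||Q) = -0.1250 + 1.0000 - 0.1250 - 0.1462
  = 0.6038 bits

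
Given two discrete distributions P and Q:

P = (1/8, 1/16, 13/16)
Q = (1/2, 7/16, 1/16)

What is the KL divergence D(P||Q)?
D(P||Q) = Σ P(i) log₂(P(i)/Q(i))
  i=0: (1/8) × log₂((1/8)/(1/2)) = (1/8) × log₂(1/4) = -0.2500
  i=1: (1/16) × log₂((1/16)/(7/16)) = (1/16) × log₂(1/7) = -0.1755
  i=2: (13/16) × log₂((13/16)/(1/16)) = (13/16) × log₂(13) = 3.0066
D(P||Q) = -0.2500 - 0.1755 + 3.0066
  = 2.5811 bits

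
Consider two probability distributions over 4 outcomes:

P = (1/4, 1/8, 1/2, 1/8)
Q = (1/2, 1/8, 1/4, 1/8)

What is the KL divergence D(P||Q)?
D(P||Q) = Σ P(i) log₂(P(i)/Q(i))
  i=0: (1/4) × log₂((1/4)/(1/2)) = (1/4) × log₂(1/2) = -0.2500
  i=1: (1/8) × log₂((1/8)/(1/8)) = (1/8) × log₂(1) = 0.0000
  i=2: (1/2) × log₂((1/2)/(1/4)) = (1/2) × log₂(2) = 0.5000
  i=3: (1/8) × log₂((1/8)/(1/8)) = (1/8) × log₂(1) = 0.0000
D(P||Q) = -0.2500 + 0.0000 + 0.5000 + 0.0000
  = 0.2500 bits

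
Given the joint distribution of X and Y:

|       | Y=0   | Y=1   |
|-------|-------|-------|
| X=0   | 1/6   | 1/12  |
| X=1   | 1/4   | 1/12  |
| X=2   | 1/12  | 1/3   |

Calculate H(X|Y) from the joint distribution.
Marginal P(Y) (column sums):
  P(Y=0) = 1/6 + 1/4 + 1/12 = 1/2
  P(Y=1) = 1/12 + 1/12 + 1/3 = 1/2

H(X|Y) = -Σ P(X,Y)·log₂ P(X|Y), where P(X|Y) = P(X,Y) / P(Y)
  (X=0,Y=0): P(X|Y) = (1/6)/(1/2) = 1/3;  -(1/6)·log₂(1/3) = 0.2642
  (X=0,Y=1): P(X|Y) = (1/12)/(1/2) = 1/6;  -(1/12)·log₂(1/6) = 0.2154
  (X=1,Y=0): P(X|Y) = (1/4)/(1/2) = 1/2;  -(1/4)·log₂(1/2) = 0.2500
  (X=1,Y=1): P(X|Y) = (1/12)/(1/2) = 1/6;  -(1/12)·log₂(1/6) = 0.2154
  (X=2,Y=0): P(X|Y) = (1/12)/(1/2) = 1/6;  -(1/12)·log₂(1/6) = 0.2154
  (X=2,Y=1): P(X|Y) = (1/3)/(1/2) = 2/3;  -(1/3)·log₂(2/3) = 0.1950
H(X|Y) = 0.2642 + 0.2154 + 0.2500 + 0.2154 + 0.2154 + 0.1950
  = 1.3554 bits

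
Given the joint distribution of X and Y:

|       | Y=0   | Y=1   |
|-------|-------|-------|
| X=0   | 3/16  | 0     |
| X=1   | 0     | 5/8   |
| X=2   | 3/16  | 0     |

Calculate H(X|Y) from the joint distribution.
Marginal P(Y) (column sums):
  P(Y=0) = 3/16 + 0 + 3/16 = 3/8
  P(Y=1) = 0 + 5/8 + 0 = 5/8

H(X|Y) = -Σ P(X,Y)·log₂ P(X|Y), where P(X|Y) = P(X,Y) / P(Y)
  (cells with P(X,Y) = 0 contribute 0)
  (X=0,Y=0): P(X|Y) = (3/16)/(3/8) = 1/2;  -(3/16)·log₂(1/2) = 0.1875
  (X=1,Y=1): P(X|Y) = (5/8)/(5/8) = 1;  -(5/8)·log₂(1) = 0.0000
  (X=2,Y=0): P(X|Y) = (3/16)/(3/8) = 1/2;  -(3/16)·log₂(1/2) = 0.1875
H(X|Y) = 0.1875 + 0.0000 + 0.1875
  = 0.3750 bits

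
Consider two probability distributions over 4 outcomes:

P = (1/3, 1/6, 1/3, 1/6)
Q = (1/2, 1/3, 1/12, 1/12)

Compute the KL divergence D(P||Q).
D(P||Q) = Σ P(i) log₂(P(i)/Q(i))
  i=0: (1/3) × log₂((1/3)/(1/2)) = (1/3) × log₂(2/3) = -0.1950
  i=1: (1/6) × log₂((1/6)/(1/3)) = (1/6) × log₂(1/2) = -0.1667
  i=2: (1/3) × log₂((1/3)/(1/12)) = (1/3) × log₂(4) = 0.6667
  i=3: (1/6) × log₂((1/6)/(1/12)) = (1/6) × log₂(2) = 0.1667
D(P||Q) = -0.1950 - 0.1667 + 0.6667 + 0.1667
  = 0.4717 bits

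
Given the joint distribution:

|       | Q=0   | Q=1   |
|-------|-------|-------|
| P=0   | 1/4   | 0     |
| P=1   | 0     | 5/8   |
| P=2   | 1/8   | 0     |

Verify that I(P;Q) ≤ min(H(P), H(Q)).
Marginal P(P) (row sums):
  P(P=0) = 1/4 + 0 = 1/4
  P(P=1) = 0 + 5/8 = 5/8
  P(P=2) = 1/8 + 0 = 1/8
Marginal P(Q) (column sums):
  P(Q=0) = 1/4 + 0 + 1/8 = 3/8
  P(Q=1) = 0 + 5/8 + 0 = 5/8

H(P) = -[(1/4)·log₂(1/4) + (5/8)·log₂(5/8) + (1/8)·log₂(1/8)]
  = 0.5000 + 0.4238 + 0.3750
  = 1.2988 bits
H(Q) = -[(3/8)·log₂(3/8) + (5/8)·log₂(5/8)]
  = 0.5306 + 0.4238
  = 0.9544 bits
H(P,Q) = -[(1/4)·log₂(1/4) + (5/8)·log₂(5/8) + (1/8)·log₂(1/8)]
  = 0.5000 + 0.4238 + 0.3750
  = 1.2988 bits

I(P;Q) = H(P) + H(Q) - H(P,Q)
  = 1.2988 + 0.9544 - 1.2988
  = 0.9544 bits

min(H(P), H(Q)) = min(1.2988, 0.9544) = 0.9544 bits
Since 0.9544 ≤ 0.9544, the bound is satisfied ✓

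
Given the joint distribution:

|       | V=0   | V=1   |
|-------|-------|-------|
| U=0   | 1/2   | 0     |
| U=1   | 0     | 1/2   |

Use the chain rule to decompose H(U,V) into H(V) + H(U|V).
By the chain rule: H(U,V) = H(V) + H(U|V)

Marginal P(V) (column sums):
  P(V=0) = 1/2 + 0 = 1/2
  P(V=1) = 0 + 1/2 = 1/2
H(V) = -[(1/2)·log₂(1/2) + (1/2)·log₂(1/2)]
  = 0.5000 + 0.5000
  = 1.0000 bits
H(U|V) = -Σ P(U,V)·log₂ P(U|V), where P(U|V) = P(U,V) / P(V)
  (cells with P(U,V) = 0 contribute 0)
  (U=0,V=0): P(U|V) = (1/2)/(1/2) = 1;  -(1/2)·log₂(1) = 0.0000
  (U=1,V=1): P(U|V) = (1/2)/(1/2) = 1;  -(1/2)·log₂(1) = 0.0000
H(U|V) = 0.0000 + 0.0000
  = 0.0000 bits

H(U,V) = H(V) + H(U|V) = 1.0000 + 0.0000 = 1.0000 bits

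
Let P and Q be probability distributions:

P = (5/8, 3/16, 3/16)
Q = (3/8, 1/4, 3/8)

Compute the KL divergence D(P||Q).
D(P||Q) = Σ P(i) log₂(P(i)/Q(i))
  i=0: (5/8) × log₂((5/8)/(3/8)) = (5/8) × log₂(5/3) = 0.4606
  i=1: (3/16) × log₂((3/16)/(1/4)) = (3/16) × log₂(3/4) = -0.0778
  i=2: (3/16) × log₂((3/16)/(3/8)) = (3/16) × log₂(1/2) = -0.1875
D(P||Q) = 0.4606 - 0.0778 - 0.1875
  = 0.1953 bits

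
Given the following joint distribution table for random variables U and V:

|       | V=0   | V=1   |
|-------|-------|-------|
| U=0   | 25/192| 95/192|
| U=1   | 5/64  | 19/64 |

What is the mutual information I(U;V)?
Marginal P(U) (row sums):
  P(U=0) = 25/192 + 95/192 = 5/8
  P(U=1) = 5/64 + 19/64 = 3/8
Marginal P(V) (column sums):
  P(V=0) = 25/192 + 5/64 = 5/24
  P(V=1) = 95/192 + 19/64 = 19/24

H(U) = -[(5/8)·log₂(5/8) + (3/8)·log₂(3/8)]
  = 0.4238 + 0.5306
  = 0.9544 bits
H(V) = -[(5/24)·log₂(5/24) + (19/24)·log₂(19/24)]
  = 0.4715 + 0.2668
  = 0.7383 bits
H(U,V) = -[(25/192)·log₂(25/192) + (95/192)·log₂(95/192) + (5/64)·log₂(5/64) + (19/64)·log₂(19/64)]
  = 0.3830 + 0.5023 + 0.2873 + 0.5201
  = 1.6927 bits

I(U;V) = H(U) + H(V) - H(U,V)
  = 0.9544 + 0.7383 - 1.6927
  = 0.0000 bits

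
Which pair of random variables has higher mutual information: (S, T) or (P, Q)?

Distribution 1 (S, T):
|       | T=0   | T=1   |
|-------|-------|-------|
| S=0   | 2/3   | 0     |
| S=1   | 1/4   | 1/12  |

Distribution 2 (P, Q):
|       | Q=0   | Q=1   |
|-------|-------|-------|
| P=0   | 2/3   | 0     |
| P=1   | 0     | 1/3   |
Distribution 1 (S, T):
Marginal P(S) (row sums):
  P(S=0) = 2/3 + 0 = 2/3
  P(S=1) = 1/4 + 1/12 = 1/3
Marginal P(T) (column sums):
  P(T=0) = 2/3 + 1/4 = 11/12
  P(T=1) = 0 + 1/12 = 1/12

H(S) = -[(2/3)·log₂(2/3) + (1/3)·log₂(1/3)]
  = 0.3900 + 0.5283
  = 0.9183 bits
H(T) = -[(11/12)·log₂(11/12) + (1/12)·log₂(1/12)]
  = 0.1151 + 0.2987
  = 0.4138 bits
H(S,T) = -[(2/3)·log₂(2/3) + (1/4)·log₂(1/4) + (1/12)·log₂(1/12)]
  = 0.3900 + 0.5000 + 0.2987
  = 1.1887 bits

I(S;T) = H(S) + H(T) - H(S,T)
  = 0.9183 + 0.4138 - 1.1887
  = 0.1434 bits

Distribution 2 (P, Q):
Marginal P(P) (row sums):
  P(P=0) = 2/3 + 0 = 2/3
  P(P=1) = 0 + 1/3 = 1/3
Marginal P(Q) (column sums):
  P(Q=0) = 2/3 + 0 = 2/3
  P(Q=1) = 0 + 1/3 = 1/3

H(P) = -[(2/3)·log₂(2/3) + (1/3)·log₂(1/3)]
  = 0.3900 + 0.5283
  = 0.9183 bits
H(Q) = -[(2/3)·log₂(2/3) + (1/3)·log₂(1/3)]
  = 0.3900 + 0.5283
  = 0.9183 bits
H(P,Q) = -[(2/3)·log₂(2/3) + (1/3)·log₂(1/3)]
  = 0.3900 + 0.5283
  = 0.9183 bits

I(P;Q) = H(P) + H(Q) - H(P,Q)
  = 0.9183 + 0.9183 - 0.9183
  = 0.9183 bits

I(P;Q) = 0.9183 bits > I(S;T) = 0.1434 bits, so (P, Q) has the higher mutual information (stronger dependence).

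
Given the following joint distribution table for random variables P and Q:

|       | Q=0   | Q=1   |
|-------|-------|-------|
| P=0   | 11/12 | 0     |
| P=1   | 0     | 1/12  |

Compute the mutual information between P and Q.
Marginal P(P) (row sums):
  P(P=0) = 11/12 + 0 = 11/12
  P(P=1) = 0 + 1/12 = 1/12
Marginal P(Q) (column sums):
  P(Q=0) = 11/12 + 0 = 11/12
  P(Q=1) = 0 + 1/12 = 1/12

H(P) = -[(11/12)·log₂(11/12) + (1/12)·log₂(1/12)]
  = 0.1151 + 0.2987
  = 0.4138 bits
H(Q) = -[(11/12)·log₂(11/12) + (1/12)·log₂(1/12)]
  = 0.1151 + 0.2987
  = 0.4138 bits
H(P,Q) = -[(11/12)·log₂(11/12) + (1/12)·log₂(1/12)]
  = 0.1151 + 0.2987
  = 0.4138 bits

I(P;Q) = H(P) + H(Q) - H(P,Q)
  = 0.4138 + 0.4138 - 0.4138
  = 0.4138 bits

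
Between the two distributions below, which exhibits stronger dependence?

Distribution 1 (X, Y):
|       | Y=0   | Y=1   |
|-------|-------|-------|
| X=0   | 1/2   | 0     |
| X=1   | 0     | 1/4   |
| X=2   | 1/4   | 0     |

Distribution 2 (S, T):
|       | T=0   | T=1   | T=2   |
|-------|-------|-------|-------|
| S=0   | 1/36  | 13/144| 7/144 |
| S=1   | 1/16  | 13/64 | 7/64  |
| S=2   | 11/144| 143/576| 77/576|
Distribution 1 (X, Y):
Marginal P(X) (row sums):
  P(X=0) = 1/2 + 0 = 1/2
  P(X=1) = 0 + 1/4 = 1/4
  P(X=2) = 1/4 + 0 = 1/4
Marginal P(Y) (column sums):
  P(Y=0) = 1/2 + 0 + 1/4 = 3/4
  P(Y=1) = 0 + 1/4 + 0 = 1/4

H(X) = -[(1/2)·log₂(1/2) + (1/4)·log₂(1/4) + (1/4)·log₂(1/4)]
  = 0.5000 + 0.5000 + 0.5000
  = 1.5000 bits
H(Y) = -[(3/4)·log₂(3/4) + (1/4)·log₂(1/4)]
  = 0.3113 + 0.5000
  = 0.8113 bits
H(X,Y) = -[(1/2)·log₂(1/2) + (1/4)·log₂(1/4) + (1/4)·log₂(1/4)]
  = 0.5000 + 0.5000 + 0.5000
  = 1.5000 bits

I(X;Y) = H(X) + H(Y) - H(X,Y)
  = 1.5000 + 0.8113 - 1.5000
  = 0.8113 bits

Distribution 2 (S, T):
Marginal P(S) (row sums):
  P(S=0) = 1/36 + 13/144 + 7/144 = 1/6
  P(S=1) = 1/16 + 13/64 + 7/64 = 3/8
  P(S=2) = 11/144 + 143/576 + 77/576 = 11/24
Marginal P(T) (column sums):
  P(T=0) = 1/36 + 1/16 + 11/144 = 1/6
  P(T=1) = 13/144 + 13/64 + 143/576 = 13/24
  P(T=2) = 7/144 + 7/64 + 77/576 = 7/24

H(S) = -[(1/6)·log₂(1/6) + (3/8)·log₂(3/8) + (11/24)·log₂(11/24)]
  = 0.4308 + 0.5306 + 0.5159
  = 1.4773 bits
H(T) = -[(1/6)·log₂(1/6) + (13/24)·log₂(13/24) + (7/24)·log₂(7/24)]
  = 0.4308 + 0.4791 + 0.5185
  = 1.4284 bits
H(S,T) = -[(1/36)·log₂(1/36) + (13/144)·log₂(13/144) + (7/144)·log₂(7/144) + (1/16)·log₂(1/16) + (13/64)·log₂(13/64) + (7/64)·log₂(7/64) + (11/144)·log₂(11/144) + (143/576)·log₂(143/576) + (77/576)·log₂(77/576)]
  = 0.1436 + 0.3132 + 0.2121 + 0.2500 + 0.4671 + 0.3492 + 0.2834 + 0.4990 + 0.3881
  = 2.9057 bits

I(S;T) = H(S) + H(T) - H(S,T)
  = 1.4773 + 1.4284 - 2.9057
  = 0.0000 bits

I(X;Y) = 0.8113 bits > I(S;T) = 0.0000 bits, so (X, Y) has the higher mutual information (stronger dependence).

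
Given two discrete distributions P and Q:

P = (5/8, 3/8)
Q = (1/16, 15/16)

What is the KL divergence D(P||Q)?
D(P||Q) = Σ P(i) log₂(P(i)/Q(i))
  i=0: (5/8) × log₂((5/8)/(1/16)) = (5/8) × log₂(10) = 2.0762
  i=1: (3/8) × log₂((3/8)/(15/16)) = (3/8) × log₂(2/5) = -0.4957
D(P||Q) = 2.0762 - 0.4957
  = 1.5805 bits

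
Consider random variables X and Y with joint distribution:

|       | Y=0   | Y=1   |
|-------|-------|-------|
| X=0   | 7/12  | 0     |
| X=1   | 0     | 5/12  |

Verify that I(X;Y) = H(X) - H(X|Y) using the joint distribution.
Left side, from I(X;Y) = H(X) + H(Y) - H(X,Y):
Marginal P(X) (row sums):
  P(X=0) = 7/12 + 0 = 7/12
  P(X=1) = 0 + 5/12 = 5/12
Marginal P(Y) (column sums):
  P(Y=0) = 7/12 + 0 = 7/12
  P(Y=1) = 0 + 5/12 = 5/12

H(X) = -[(7/12)·log₂(7/12) + (5/12)·log₂(5/12)]
  = 0.4536 + 0.5263
  = 0.9799 bits
H(Y) = -[(7/12)·log₂(7/12) + (5/12)·log₂(5/12)]
  = 0.4536 + 0.5263
  = 0.9799 bits
H(X,Y) = -[(7/12)·log₂(7/12) + (5/12)·log₂(5/12)]
  = 0.4536 + 0.5263
  = 0.9799 bits

I(X;Y) = H(X) + H(Y) - H(X,Y)
  = 0.9799 + 0.9799 - 0.9799
  = 0.9799 bits

Right side, with H(X|Y) computed directly from the conditional probabilities:
H(X|Y) = -Σ P(X,Y)·log₂ P(X|Y), where P(X|Y) = P(X,Y) / P(Y)
  (cells with P(X,Y) = 0 contribute 0)
  (X=0,Y=0): P(X|Y) = (7/12)/(7/12) = 1;  -(7/12)·log₂(1) = 0.0000
  (X=1,Y=1): P(X|Y) = (5/12)/(5/12) = 1;  -(5/12)·log₂(1) = 0.0000
H(X|Y) = 0.0000 + 0.0000
  = 0.0000 bits
H(X) - H(X|Y) = 0.9799 - 0.0000 = 0.9799 bits

Both sides equal 0.9799 bits, so I(X;Y) = H(X) - H(X|Y) ✓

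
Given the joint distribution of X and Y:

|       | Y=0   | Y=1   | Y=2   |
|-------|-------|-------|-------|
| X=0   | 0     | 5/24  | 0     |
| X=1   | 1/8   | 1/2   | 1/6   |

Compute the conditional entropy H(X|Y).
Marginal P(Y) (column sums):
  P(Y=0) = 0 + 1/8 = 1/8
  P(Y=1) = 5/24 + 1/2 = 17/24
  P(Y=2) = 0 + 1/6 = 1/6

H(X|Y) = -Σ P(X,Y)·log₂ P(X|Y), where P(X|Y) = P(X,Y) / P(Y)
  (cells with P(X,Y) = 0 contribute 0)
  (X=0,Y=1): P(X|Y) = (5/24)/(17/24) = 5/17;  -(5/24)·log₂(5/17) = 0.3678
  (X=1,Y=0): P(X|Y) = (1/8)/(1/8) = 1;  -(1/8)·log₂(1) = 0.0000
  (X=1,Y=1): P(X|Y) = (1/2)/(17/24) = 12/17;  -(1/2)·log₂(12/17) = 0.2513
  (X=1,Y=2): P(X|Y) = (1/6)/(1/6) = 1;  -(1/6)·log₂(1) = 0.0000
H(X|Y) = 0.3678 + 0.0000 + 0.2513 + 0.0000
  = 0.6191 bits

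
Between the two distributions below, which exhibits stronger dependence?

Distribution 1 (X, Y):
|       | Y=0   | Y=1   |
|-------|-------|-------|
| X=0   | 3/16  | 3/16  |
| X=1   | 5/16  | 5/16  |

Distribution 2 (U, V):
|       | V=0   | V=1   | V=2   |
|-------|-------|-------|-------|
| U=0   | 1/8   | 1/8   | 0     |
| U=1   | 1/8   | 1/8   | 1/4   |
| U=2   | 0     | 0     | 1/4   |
Distribution 1 (X, Y):
Marginal P(X) (row sums):
  P(X=0) = 3/16 + 3/16 = 3/8
  P(X=1) = 5/16 + 5/16 = 5/8
Marginal P(Y) (column sums):
  P(Y=0) = 3/16 + 5/16 = 1/2
  P(Y=1) = 3/16 + 5/16 = 1/2

H(X) = -[(3/8)·log₂(3/8) + (5/8)·log₂(5/8)]
  = 0.5306 + 0.4238
  = 0.9544 bits
H(Y) = -[(1/2)·log₂(1/2) + (1/2)·log₂(1/2)]
  = 0.5000 + 0.5000
  = 1.0000 bits
H(X,Y) = -[(3/16)·log₂(3/16) + (3/16)·log₂(3/16) + (5/16)·log₂(5/16) + (5/16)·log₂(5/16)]
  = 0.4528 + 0.4528 + 0.5244 + 0.5244
  = 1.9544 bits

I(X;Y) = H(X) + H(Y) - H(X,Y)
  = 0.9544 + 1.0000 - 1.9544
  = 0.0000 bits

Distribution 2 (U, V):
Marginal P(U) (row sums):
  P(U=0) = 1/8 + 1/8 + 0 = 1/4
  P(U=1) = 1/8 + 1/8 + 1/4 = 1/2
  P(U=2) = 0 + 0 + 1/4 = 1/4
Marginal P(V) (column sums):
  P(V=0) = 1/8 + 1/8 + 0 = 1/4
  P(V=1) = 1/8 + 1/8 + 0 = 1/4
  P(V=2) = 0 + 1/4 + 1/4 = 1/2

H(U) = -[(1/4)·log₂(1/4) + (1/2)·log₂(1/2) + (1/4)·log₂(1/4)]
  = 0.5000 + 0.5000 + 0.5000
  = 1.5000 bits
H(V) = -[(1/4)·log₂(1/4) + (1/4)·log₂(1/4) + (1/2)·log₂(1/2)]
  = 0.5000 + 0.5000 + 0.5000
  = 1.5000 bits
H(U,V) = -[(1/8)·log₂(1/8) + (1/8)·log₂(1/8) + (1/8)·log₂(1/8) + (1/8)·log₂(1/8) + (1/4)·log₂(1/4) + (1/4)·log₂(1/4)]
  = 0.3750 + 0.3750 + 0.3750 + 0.3750 + 0.5000 + 0.5000
  = 2.5000 bits

I(U;V) = H(U) + H(V) - H(U,V)
  = 1.5000 + 1.5000 - 2.5000
  = 0.5000 bits

I(U;V) = 0.5000 bits > I(X;Y) = 0.0000 bits, so (U, V) has the higher mutual information (stronger dependence).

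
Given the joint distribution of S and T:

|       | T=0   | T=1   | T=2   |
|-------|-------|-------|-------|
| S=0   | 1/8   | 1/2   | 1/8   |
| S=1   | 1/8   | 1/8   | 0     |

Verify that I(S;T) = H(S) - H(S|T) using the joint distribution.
Left side, from I(S;T) = H(S) + H(T) - H(S,T):
Marginal P(S) (row sums):
  P(S=0) = 1/8 + 1/2 + 1/8 = 3/4
  P(S=1) = 1/8 + 1/8 + 0 = 1/4
Marginal P(T) (column sums):
  P(T=0) = 1/8 + 1/8 = 1/4
  P(T=1) = 1/2 + 1/8 = 5/8
  P(T=2) = 1/8 + 0 = 1/8

H(S) = -[(3/4)·log₂(3/4) + (1/4)·log₂(1/4)]
  = 0.3113 + 0.5000
  = 0.8113 bits
H(T) = -[(1/4)·log₂(1/4) + (5/8)·log₂(5/8) + (1/8)·log₂(1/8)]
  = 0.5000 + 0.4238 + 0.3750
  = 1.2988 bits
H(S,T) = -[(1/8)·log₂(1/8) + (1/2)·log₂(1/2) + (1/8)·log₂(1/8) + (1/8)·log₂(1/8) + (1/8)·log₂(1/8)]
  = 0.3750 + 0.5000 + 0.3750 + 0.3750 + 0.3750
  = 2.0000 bits

I(S;T) = H(S) + H(T) - H(S,T)
  = 0.8113 + 1.2988 - 2.0000
  = 0.1101 bits

Right side, with H(S|T) computed directly from the conditional probabilities:
H(S|T) = -Σ P(S,T)·log₂ P(S|T), where P(S|T) = P(S,T) / P(T)
  (cells with P(S,T) = 0 contribute 0)
  (S=0,T=0): P(S|T) = (1/8)/(1/4) = 1/2;  -(1/8)·log₂(1/2) = 0.1250
  (S=0,T=1): P(S|T) = (1/2)/(5/8) = 4/5;  -(1/2)·log₂(4/5) = 0.1610
  (S=0,T=2): P(S|T) = (1/8)/(1/8) = 1;  -(1/8)·log₂(1) = 0.0000
  (S=1,T=0): P(S|T) = (1/8)/(1/4) = 1/2;  -(1/8)·log₂(1/2) = 0.1250
  (S=1,T=1): P(S|T) = (1/8)/(5/8) = 1/5;  -(1/8)·log₂(1/5) = 0.2902
H(S|T) = 0.1250 + 0.1610 + 0.0000 + 0.1250 + 0.2902
  = 0.7012 bits
H(S) - H(S|T) = 0.8113 - 0.7012 = 0.1101 bits

Both sides equal 0.1101 bits, so I(S;T) = H(S) - H(S|T) ✓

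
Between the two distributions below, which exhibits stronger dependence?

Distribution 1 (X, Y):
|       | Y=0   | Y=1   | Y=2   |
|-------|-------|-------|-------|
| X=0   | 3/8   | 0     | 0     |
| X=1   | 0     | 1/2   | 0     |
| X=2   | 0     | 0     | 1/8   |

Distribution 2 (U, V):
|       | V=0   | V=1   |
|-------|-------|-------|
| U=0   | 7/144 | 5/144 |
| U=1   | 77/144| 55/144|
Distribution 1 (X, Y):
Marginal P(X) (row sums):
  P(X=0) = 3/8 + 0 + 0 = 3/8
  P(X=1) = 0 + 1/2 + 0 = 1/2
  P(X=2) = 0 + 0 + 1/8 = 1/8
Marginal P(Y) (column sums):
  P(Y=0) = 3/8 + 0 + 0 = 3/8
  P(Y=1) = 0 + 1/2 + 0 = 1/2
  P(Y=2) = 0 + 0 + 1/8 = 1/8

H(X) = -[(3/8)·log₂(3/8) + (1/2)·log₂(1/2) + (1/8)·log₂(1/8)]
  = 0.5306 + 0.5000 + 0.3750
  = 1.4056 bits
H(Y) = -[(3/8)·log₂(3/8) + (1/2)·log₂(1/2) + (1/8)·log₂(1/8)]
  = 0.5306 + 0.5000 + 0.3750
  = 1.4056 bits
H(X,Y) = -[(3/8)·log₂(3/8) + (1/2)·log₂(1/2) + (1/8)·log₂(1/8)]
  = 0.5306 + 0.5000 + 0.3750
  = 1.4056 bits

I(X;Y) = H(X) + H(Y) - H(X,Y)
  = 1.4056 + 1.4056 - 1.4056
  = 1.4056 bits

Distribution 2 (U, V):
Marginal P(U) (row sums):
  P(U=0) = 7/144 + 5/144 = 1/12
  P(U=1) = 77/144 + 55/144 = 11/12
Marginal P(V) (column sums):
  P(V=0) = 7/144 + 77/144 = 7/12
  P(V=1) = 5/144 + 55/144 = 5/12

H(U) = -[(1/12)·log₂(1/12) + (11/12)·log₂(11/12)]
  = 0.2987 + 0.1151
  = 0.4138 bits
H(V) = -[(7/12)·log₂(7/12) + (5/12)·log₂(5/12)]
  = 0.4536 + 0.5263
  = 0.9799 bits
H(U,V) = -[(7/144)·log₂(7/144) + (5/144)·log₂(5/144) + (77/144)·log₂(77/144) + (55/144)·log₂(55/144)]
  = 0.2121 + 0.1683 + 0.4829 + 0.5304
  = 1.3937 bits

I(U;V) = H(U) + H(V) - H(U,V)
  = 0.4138 + 0.9799 - 1.3937
  = 0.0000 bits

I(X;Y) = 1.4056 bits > I(U;V) = 0.0000 bits, so (X, Y) has the higher mutual information (stronger dependence).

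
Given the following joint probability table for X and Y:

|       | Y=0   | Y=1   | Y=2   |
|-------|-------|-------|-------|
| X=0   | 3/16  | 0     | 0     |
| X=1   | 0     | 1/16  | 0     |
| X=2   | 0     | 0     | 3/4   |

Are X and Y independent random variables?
Marginal P(X) (row sums):
  P(X=0) = 3/16 + 0 + 0 = 3/16
  P(X=1) = 0 + 1/16 + 0 = 1/16
  P(X=2) = 0 + 0 + 3/4 = 3/4
Marginal P(Y) (column sums):
  P(Y=0) = 3/16 + 0 + 0 = 3/16
  P(Y=1) = 0 + 1/16 + 0 = 1/16
  P(Y=2) = 0 + 0 + 3/4 = 3/4

X and Y are independent iff P(X=i,Y=j) = P(X=i)·P(Y=j) for every cell.
  P(X=0)·P(Y=0) = 3/16 × 3/16 = 9/256, but P(X=0,Y=0) = 3/16 ✗

No, X and Y are not independent. Quantitatively, I(X;Y) > 0:

H(X) = -[(3/16)·log₂(3/16) + (1/16)·log₂(1/16) + (3/4)·log₂(3/4)]
  = 0.4528 + 0.2500 + 0.3113
  = 1.0141 bits
H(Y) = -[(3/16)·log₂(3/16) + (1/16)·log₂(1/16) + (3/4)·log₂(3/4)]
  = 0.4528 + 0.2500 + 0.3113
  = 1.0141 bits
H(X,Y) = -[(3/16)·log₂(3/16) + (1/16)·log₂(1/16) + (3/4)·log₂(3/4)]
  = 0.4528 + 0.2500 + 0.3113
  = 1.0141 bits
I(X;Y) = H(X) + H(Y) - H(X,Y) = 1.0141 + 1.0141 - 1.0141 = 1.0141 bits > 0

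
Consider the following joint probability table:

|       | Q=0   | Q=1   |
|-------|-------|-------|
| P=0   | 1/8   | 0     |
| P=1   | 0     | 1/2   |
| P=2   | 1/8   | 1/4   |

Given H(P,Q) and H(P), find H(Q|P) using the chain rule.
From the chain rule: H(P,Q) = H(P) + H(Q|P)
Therefore: H(Q|P) = H(P,Q) - H(P)

H(P,Q) = -[(1/8)·log₂(1/8) + (1/2)·log₂(1/2) + (1/8)·log₂(1/8) + (1/4)·log₂(1/4)]
  = 0.3750 + 0.5000 + 0.3750 + 0.5000
  = 1.7500 bits
Marginal P(P) (row sums):
  P(P=0) = 1/8 + 0 = 1/8
  P(P=1) = 0 + 1/2 = 1/2
  P(P=2) = 1/8 + 1/4 = 3/8
H(P) = -[(1/8)·log₂(1/8) + (1/2)·log₂(1/2) + (3/8)·log₂(3/8)]
  = 0.3750 + 0.5000 + 0.5306
  = 1.4056 bits

H(Q|P) = 1.7500 - 1.4056 = 0.3444 bits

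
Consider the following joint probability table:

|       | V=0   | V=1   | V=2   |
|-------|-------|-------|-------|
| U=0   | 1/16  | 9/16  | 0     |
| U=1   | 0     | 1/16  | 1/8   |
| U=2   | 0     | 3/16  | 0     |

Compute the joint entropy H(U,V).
H(U,V) = -Σ P(U,V) log₂ P(U,V), summed over the non-zero cells:
H(U,V) = -[(1/16)·log₂(1/16) + (9/16)·log₂(9/16) + (1/16)·log₂(1/16) + (1/8)·log₂(1/8) + (3/16)·log₂(3/16)]
  = 0.2500 + 0.4669 + 0.2500 + 0.3750 + 0.4528
  = 1.7947 bits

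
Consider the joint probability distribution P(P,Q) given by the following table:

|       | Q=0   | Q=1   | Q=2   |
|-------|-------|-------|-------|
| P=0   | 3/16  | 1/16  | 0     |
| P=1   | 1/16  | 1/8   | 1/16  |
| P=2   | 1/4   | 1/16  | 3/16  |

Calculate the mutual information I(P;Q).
Marginal P(P) (row sums):
  P(P=0) = 3/16 + 1/16 + 0 = 1/4
  P(P=1) = 1/16 + 1/8 + 1/16 = 1/4
  P(P=2) = 1/4 + 1/16 + 3/16 = 1/2
Marginal P(Q) (column sums):
  P(Q=0) = 3/16 + 1/16 + 1/4 = 1/2
  P(Q=1) = 1/16 + 1/8 + 1/16 = 1/4
  P(Q=2) = 0 + 1/16 + 3/16 = 1/4

H(P) = -[(1/4)·log₂(1/4) + (1/4)·log₂(1/4) + (1/2)·log₂(1/2)]
  = 0.5000 + 0.5000 + 0.5000
  = 1.5000 bits
H(Q) = -[(1/2)·log₂(1/2) + (1/4)·log₂(1/4) + (1/4)·log₂(1/4)]
  = 0.5000 + 0.5000 + 0.5000
  = 1.5000 bits
H(P,Q) = -[(3/16)·log₂(3/16) + (1/16)·log₂(1/16) + (1/16)·log₂(1/16) + (1/8)·log₂(1/8) + (1/16)·log₂(1/16) + (1/4)·log₂(1/4) + (1/16)·log₂(1/16) + (3/16)·log₂(3/16)]
  = 0.4528 + 0.2500 + 0.2500 + 0.3750 + 0.2500 + 0.5000 + 0.2500 + 0.4528
  = 2.7806 bits

I(P;Q) = H(P) + H(Q) - H(P,Q)
  = 1.5000 + 1.5000 - 2.7806
  = 0.2194 bits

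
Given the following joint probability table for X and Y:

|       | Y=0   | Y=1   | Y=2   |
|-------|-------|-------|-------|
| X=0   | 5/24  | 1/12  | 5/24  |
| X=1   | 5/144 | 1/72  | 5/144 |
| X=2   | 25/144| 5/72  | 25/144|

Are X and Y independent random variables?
Marginal P(X) (row sums):
  P(X=0) = 5/24 + 1/12 + 5/24 = 1/2
  P(X=1) = 5/144 + 1/72 + 5/144 = 1/12
  P(X=2) = 25/144 + 5/72 + 25/144 = 5/12
Marginal P(Y) (column sums):
  P(Y=0) = 5/24 + 5/144 + 25/144 = 5/12
  P(Y=1) = 1/12 + 1/72 + 5/72 = 1/6
  P(Y=2) = 5/24 + 5/144 + 25/144 = 5/12

X and Y are independent iff P(X=i,Y=j) = P(X=i)·P(Y=j) for every cell.
  P(X=0)·P(Y=0) = 1/2 × 5/12 = 5/24 = P(X=0,Y=0) ✓
  P(X=0)·P(Y=1) = 1/2 × 1/6 = 1/12 = P(X=0,Y=1) ✓
  P(X=0)·P(Y=2) = 1/2 × 5/12 = 5/24 = P(X=0,Y=2) ✓
  P(X=1)·P(Y=0) = 1/12 × 5/12 = 5/144 = P(X=1,Y=0) ✓
  P(X=1)·P(Y=1) = 1/12 × 1/6 = 1/72 = P(X=1,Y=1) ✓
  P(X=1)·P(Y=2) = 1/12 × 5/12 = 5/144 = P(X=1,Y=2) ✓
  P(X=2)·P(Y=0) = 5/12 × 5/12 = 25/144 = P(X=2,Y=0) ✓
  P(X=2)·P(Y=1) = 5/12 × 1/6 = 5/72 = P(X=2,Y=1) ✓
  P(X=2)·P(Y=2) = 5/12 × 5/12 = 25/144 = P(X=2,Y=2) ✓

Yes, X and Y are independent: every cell factors, so I(X;Y) = 0 bits.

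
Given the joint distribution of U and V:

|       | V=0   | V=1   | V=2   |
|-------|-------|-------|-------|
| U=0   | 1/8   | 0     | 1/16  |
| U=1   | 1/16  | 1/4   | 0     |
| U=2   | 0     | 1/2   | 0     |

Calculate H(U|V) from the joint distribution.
Marginal P(V) (column sums):
  P(V=0) = 1/8 + 1/16 + 0 = 3/16
  P(V=1) = 0 + 1/4 + 1/2 = 3/4
  P(V=2) = 1/16 + 0 + 0 = 1/16

H(U|V) = -Σ P(U,V)·log₂ P(U|V), where P(U|V) = P(U,V) / P(V)
  (cells with P(U,V) = 0 contribute 0)
  (U=0,V=0): P(U|V) = (1/8)/(3/16) = 2/3;  -(1/8)·log₂(2/3) = 0.0731
  (U=0,V=2): P(U|V) = (1/16)/(1/16) = 1;  -(1/16)·log₂(1) = 0.0000
  (U=1,V=0): P(U|V) = (1/16)/(3/16) = 1/3;  -(1/16)·log₂(1/3) = 0.0991
  (U=1,V=1): P(U|V) = (1/4)/(3/4) = 1/3;  -(1/4)·log₂(1/3) = 0.3962
  (U=2,V=1): P(U|V) = (1/2)/(3/4) = 2/3;  -(1/2)·log₂(2/3) = 0.2925
H(U|V) = 0.0731 + 0.0000 + 0.0991 + 0.3962 + 0.2925
  = 0.8609 bits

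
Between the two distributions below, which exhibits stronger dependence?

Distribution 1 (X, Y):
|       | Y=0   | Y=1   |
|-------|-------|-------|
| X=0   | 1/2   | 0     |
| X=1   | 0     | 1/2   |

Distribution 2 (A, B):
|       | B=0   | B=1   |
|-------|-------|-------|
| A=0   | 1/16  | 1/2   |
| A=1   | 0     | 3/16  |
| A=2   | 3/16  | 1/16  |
Distribution 1 (X, Y):
Marginal P(X) (row sums):
  P(X=0) = 1/2 + 0 = 1/2
  P(X=1) = 0 + 1/2 = 1/2
Marginal P(Y) (column sums):
  P(Y=0) = 1/2 + 0 = 1/2
  P(Y=1) = 0 + 1/2 = 1/2

H(X) = -[(1/2)·log₂(1/2) + (1/2)·log₂(1/2)]
  = 0.5000 + 0.5000
  = 1.0000 bits
H(Y) = -[(1/2)·log₂(1/2) + (1/2)·log₂(1/2)]
  = 0.5000 + 0.5000
  = 1.0000 bits
H(X,Y) = -[(1/2)·log₂(1/2) + (1/2)·log₂(1/2)]
  = 0.5000 + 0.5000
  = 1.0000 bits

I(X;Y) = H(X) + H(Y) - H(X,Y)
  = 1.0000 + 1.0000 - 1.0000
  = 1.0000 bits

Distribution 2 (A, B):
Marginal P(A) (row sums):
  P(A=0) = 1/16 + 1/2 = 9/16
  P(A=1) = 0 + 3/16 = 3/16
  P(A=2) = 3/16 + 1/16 = 1/4
Marginal P(B) (column sums):
  P(B=0) = 1/16 + 0 + 3/16 = 1/4
  P(B=1) = 1/2 + 3/16 + 1/16 = 3/4

H(A) = -[(9/16)·log₂(9/16) + (3/16)·log₂(3/16) + (1/4)·log₂(1/4)]
  = 0.4669 + 0.4528 + 0.5000
  = 1.4197 bits
H(B) = -[(1/4)·log₂(1/4) + (3/4)·log₂(3/4)]
  = 0.5000 + 0.3113
  = 0.8113 bits
H(A,B) = -[(1/16)·log₂(1/16) + (1/2)·log₂(1/2) + (3/16)·log₂(3/16) + (3/16)·log₂(3/16) + (1/16)·log₂(1/16)]
  = 0.2500 + 0.5000 + 0.4528 + 0.4528 + 0.2500
  = 1.9056 bits

I(A;B) = H(A) + H(B) - H(A,B)
  = 1.4197 + 0.8113 - 1.9056
  = 0.3254 bits

I(X;Y) = 1.0000 bits > I(A;B) = 0.3254 bits, so (X, Y) has the higher mutual information (stronger dependence).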